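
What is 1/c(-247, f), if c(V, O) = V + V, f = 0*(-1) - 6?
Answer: -1/494 ≈ -0.0020243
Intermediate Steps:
f = -6 (f = 0 - 6 = -6)
c(V, O) = 2*V
1/c(-247, f) = 1/(2*(-247)) = 1/(-494) = -1/494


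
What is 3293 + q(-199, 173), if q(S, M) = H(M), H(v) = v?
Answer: 3466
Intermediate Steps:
q(S, M) = M
3293 + q(-199, 173) = 3293 + 173 = 3466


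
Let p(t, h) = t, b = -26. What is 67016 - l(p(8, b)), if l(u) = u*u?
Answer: 66952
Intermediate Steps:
l(u) = u²
67016 - l(p(8, b)) = 67016 - 1*8² = 67016 - 1*64 = 67016 - 64 = 66952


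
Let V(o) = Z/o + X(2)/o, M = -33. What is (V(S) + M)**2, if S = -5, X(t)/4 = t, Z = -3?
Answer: 1156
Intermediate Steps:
X(t) = 4*t
V(o) = 5/o (V(o) = -3/o + (4*2)/o = -3/o + 8/o = 5/o)
(V(S) + M)**2 = (5/(-5) - 33)**2 = (5*(-1/5) - 33)**2 = (-1 - 33)**2 = (-34)**2 = 1156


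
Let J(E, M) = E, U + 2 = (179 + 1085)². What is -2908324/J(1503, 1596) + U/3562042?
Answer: -5178585451763/2676874563 ≈ -1934.6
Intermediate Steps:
U = 1597694 (U = -2 + (179 + 1085)² = -2 + 1264² = -2 + 1597696 = 1597694)
-2908324/J(1503, 1596) + U/3562042 = -2908324/1503 + 1597694/3562042 = -2908324*1/1503 + 1597694*(1/3562042) = -2908324/1503 + 798847/1781021 = -5178585451763/2676874563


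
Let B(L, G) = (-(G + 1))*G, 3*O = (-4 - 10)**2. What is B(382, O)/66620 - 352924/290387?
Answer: -55733106617/43527559365 ≈ -1.2804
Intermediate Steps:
O = 196/3 (O = (-4 - 10)**2/3 = (1/3)*(-14)**2 = (1/3)*196 = 196/3 ≈ 65.333)
B(L, G) = G*(-1 - G) (B(L, G) = (-(1 + G))*G = (-1 - G)*G = G*(-1 - G))
B(382, O)/66620 - 352924/290387 = -1*196/3*(1 + 196/3)/66620 - 352924/290387 = -1*196/3*199/3*(1/66620) - 352924*1/290387 = -39004/9*1/66620 - 352924/290387 = -9751/149895 - 352924/290387 = -55733106617/43527559365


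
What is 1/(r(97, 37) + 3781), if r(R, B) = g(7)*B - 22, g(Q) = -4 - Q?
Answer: 1/3352 ≈ 0.00029833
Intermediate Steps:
r(R, B) = -22 - 11*B (r(R, B) = (-4 - 1*7)*B - 22 = (-4 - 7)*B - 22 = -11*B - 22 = -22 - 11*B)
1/(r(97, 37) + 3781) = 1/((-22 - 11*37) + 3781) = 1/((-22 - 407) + 3781) = 1/(-429 + 3781) = 1/3352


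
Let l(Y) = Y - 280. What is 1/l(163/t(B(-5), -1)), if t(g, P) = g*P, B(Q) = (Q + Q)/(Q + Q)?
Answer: -1/443 ≈ -0.0022573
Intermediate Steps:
B(Q) = 1 (B(Q) = (2*Q)/((2*Q)) = (2*Q)*(1/(2*Q)) = 1)
t(g, P) = P*g
l(Y) = -280 + Y
1/l(163/t(B(-5), -1)) = 1/(-280 + 163/((-1*1))) = 1/(-280 + 163/(-1)) = 1/(-280 + 163*(-1)) = 1/(-280 - 163) = 1/(-443) = -1/443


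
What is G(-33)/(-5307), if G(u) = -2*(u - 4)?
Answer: -74/5307 ≈ -0.013944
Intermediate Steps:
G(u) = 8 - 2*u (G(u) = -2*(-4 + u) = 8 - 2*u)
G(-33)/(-5307) = (8 - 2*(-33))/(-5307) = (8 + 66)*(-1/5307) = 74*(-1/5307) = -74/5307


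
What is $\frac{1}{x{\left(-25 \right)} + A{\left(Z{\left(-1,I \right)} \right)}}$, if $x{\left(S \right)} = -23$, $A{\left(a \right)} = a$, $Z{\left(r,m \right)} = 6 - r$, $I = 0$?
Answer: $- \frac{1}{16} \approx -0.0625$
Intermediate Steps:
$\frac{1}{x{\left(-25 \right)} + A{\left(Z{\left(-1,I \right)} \right)}} = \frac{1}{-23 + \left(6 - -1\right)} = \frac{1}{-23 + \left(6 + 1\right)} = \frac{1}{-23 + 7} = \frac{1}{-16} = - \frac{1}{16}$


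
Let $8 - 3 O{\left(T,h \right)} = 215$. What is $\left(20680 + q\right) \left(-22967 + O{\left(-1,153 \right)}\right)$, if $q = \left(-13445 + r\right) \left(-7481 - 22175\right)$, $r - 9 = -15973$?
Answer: $-20091399895424$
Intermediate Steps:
$r = -15964$ ($r = 9 - 15973 = -15964$)
$O{\left(T,h \right)} = -69$ ($O{\left(T,h \right)} = \frac{8}{3} - \frac{215}{3} = -69$)
$q = 872153304$ ($q = \left(-13445 - 15964\right) \left(-7481 - 22175\right) = \left(-29409\right) \left(-29656\right) = 872153304$)
$\left(20680 + q\right) \left(-22967 + O{\left(-1,153 \right)}\right) = \left(20680 + 872153304\right) \left(-22967 - 69\right) = 872173984 \left(-23036\right) = -20091399895424$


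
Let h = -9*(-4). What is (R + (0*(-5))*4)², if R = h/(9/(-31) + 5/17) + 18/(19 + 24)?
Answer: 166395463056/1849 ≈ 8.9992e+7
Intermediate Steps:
h = 36
R = 407916/43 (R = 36/(9/(-31) + 5/17) + 18/(19 + 24) = 36/(9*(-1/31) + 5*(1/17)) + 18/43 = 36/(-9/31 + 5/17) + 18*(1/43) = 36/(2/527) + 18/43 = 36*(527/2) + 18/43 = 9486 + 18/43 = 407916/43 ≈ 9486.4)
(R + (0*(-5))*4)² = (407916/43 + (0*(-5))*4)² = (407916/43 + 0*4)² = (407916/43 + 0)² = (407916/43)² = 166395463056/1849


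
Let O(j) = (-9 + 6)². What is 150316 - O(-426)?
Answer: 150307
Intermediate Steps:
O(j) = 9 (O(j) = (-3)² = 9)
150316 - O(-426) = 150316 - 1*9 = 150316 - 9 = 150307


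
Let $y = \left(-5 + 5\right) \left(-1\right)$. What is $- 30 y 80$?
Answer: $0$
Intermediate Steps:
$y = 0$ ($y = 0 \left(-1\right) = 0$)
$- 30 y 80 = \left(-30\right) 0 \cdot 80 = 0 \cdot 80 = 0$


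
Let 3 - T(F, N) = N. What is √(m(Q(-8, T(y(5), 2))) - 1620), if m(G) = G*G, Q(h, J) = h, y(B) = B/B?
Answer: 2*I*√389 ≈ 39.446*I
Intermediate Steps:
y(B) = 1
T(F, N) = 3 - N
m(G) = G²
√(m(Q(-8, T(y(5), 2))) - 1620) = √((-8)² - 1620) = √(64 - 1620) = √(-1556) = 2*I*√389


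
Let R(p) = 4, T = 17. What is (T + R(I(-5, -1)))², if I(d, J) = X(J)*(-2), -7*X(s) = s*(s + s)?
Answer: 441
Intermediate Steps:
X(s) = -2*s²/7 (X(s) = -s*(s + s)/7 = -s*2*s/7 = -2*s²/7)
I(d, J) = 4*J²/7 (I(d, J) = -2*J²/7*(-2) = 4*J²/7)
(T + R(I(-5, -1)))² = (17 + 4)² = 21² = 441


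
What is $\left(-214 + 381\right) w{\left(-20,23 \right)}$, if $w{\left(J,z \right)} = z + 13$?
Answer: $6012$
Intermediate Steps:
$w{\left(J,z \right)} = 13 + z$
$\left(-214 + 381\right) w{\left(-20,23 \right)} = \left(-214 + 381\right) \left(13 + 23\right) = 167 \cdot 36 = 6012$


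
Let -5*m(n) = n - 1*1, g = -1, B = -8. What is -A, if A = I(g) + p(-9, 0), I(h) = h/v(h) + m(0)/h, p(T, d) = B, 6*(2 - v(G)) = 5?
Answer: 317/35 ≈ 9.0571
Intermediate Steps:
v(G) = 7/6 (v(G) = 2 - 1/6*5 = 2 - 5/6 = 7/6)
p(T, d) = -8
m(n) = 1/5 - n/5 (m(n) = -(n - 1*1)/5 = -(n - 1)/5 = -(-1 + n)/5 = 1/5 - n/5)
I(h) = 1/(5*h) + 6*h/7 (I(h) = h/(7/6) + (1/5 - 1/5*0)/h = h*(6/7) + (1/5 + 0)/h = 6*h/7 + 1/(5*h) = 1/(5*h) + 6*h/7)
A = -317/35 (A = (1/35)*(7 + 30*(-1)**2)/(-1) - 8 = (1/35)*(-1)*(7 + 30*1) - 8 = (1/35)*(-1)*(7 + 30) - 8 = (1/35)*(-1)*37 - 8 = -37/35 - 8 = -317/35 ≈ -9.0571)
-A = -1*(-317/35) = 317/35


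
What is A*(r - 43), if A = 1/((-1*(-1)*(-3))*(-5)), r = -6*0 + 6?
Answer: -37/15 ≈ -2.4667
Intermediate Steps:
r = 6 (r = 0 + 6 = 6)
A = 1/15 (A = 1/((1*(-3))*(-5)) = 1/(-3*(-5)) = 1/15 ≈ 0.066667)
A*(r - 43) = (6 - 43)/15 = (1/15)*(-37) = -37/15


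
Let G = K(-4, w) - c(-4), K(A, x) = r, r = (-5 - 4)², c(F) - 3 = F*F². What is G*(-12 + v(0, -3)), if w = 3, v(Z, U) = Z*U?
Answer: -1704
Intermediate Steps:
v(Z, U) = U*Z
c(F) = 3 + F³ (c(F) = 3 + F*F² = 3 + F³)
r = 81 (r = (-9)² = 81)
K(A, x) = 81
G = 142 (G = 81 - (3 + (-4)³) = 81 - (3 - 64) = 81 - 1*(-61) = 81 + 61 = 142)
G*(-12 + v(0, -3)) = 142*(-12 - 3*0) = 142*(-12 + 0) = 142*(-12) = -1704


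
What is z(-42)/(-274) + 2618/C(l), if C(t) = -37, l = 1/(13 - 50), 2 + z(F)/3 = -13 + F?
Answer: -711005/10138 ≈ -70.133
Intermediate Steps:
z(F) = -45 + 3*F (z(F) = -6 + 3*(-13 + F) = -6 + (-39 + 3*F) = -45 + 3*F)
l = -1/37 (l = 1/(-37) = -1/37 ≈ -0.027027)
z(-42)/(-274) + 2618/C(l) = (-45 + 3*(-42))/(-274) + 2618/(-37) = (-45 - 126)*(-1/274) + 2618*(-1/37) = -171*(-1/274) - 2618/37 = 171/274 - 2618/37 = -711005/10138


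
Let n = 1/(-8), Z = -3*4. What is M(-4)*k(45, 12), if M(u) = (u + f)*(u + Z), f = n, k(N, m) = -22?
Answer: -1452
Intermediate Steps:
Z = -12
n = -1/8 ≈ -0.12500
f = -1/8 ≈ -0.12500
M(u) = (-12 + u)*(-1/8 + u) (M(u) = (u - 1/8)*(u - 12) = (-1/8 + u)*(-12 + u) = (-12 + u)*(-1/8 + u))
M(-4)*k(45, 12) = (3/2 + (-4)**2 - 97/8*(-4))*(-22) = (3/2 + 16 + 97/2)*(-22) = 66*(-22) = -1452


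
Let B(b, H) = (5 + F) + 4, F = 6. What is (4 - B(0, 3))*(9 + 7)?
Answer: -176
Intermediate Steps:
B(b, H) = 15 (B(b, H) = (5 + 6) + 4 = 11 + 4 = 15)
(4 - B(0, 3))*(9 + 7) = (4 - 1*15)*(9 + 7) = (4 - 15)*16 = -11*16 = -176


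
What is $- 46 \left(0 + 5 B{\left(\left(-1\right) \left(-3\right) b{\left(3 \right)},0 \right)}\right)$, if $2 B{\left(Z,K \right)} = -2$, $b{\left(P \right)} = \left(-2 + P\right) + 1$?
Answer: $230$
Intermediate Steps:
$b{\left(P \right)} = -1 + P$
$B{\left(Z,K \right)} = -1$ ($B{\left(Z,K \right)} = \frac{1}{2} \left(-2\right) = -1$)
$- 46 \left(0 + 5 B{\left(\left(-1\right) \left(-3\right) b{\left(3 \right)},0 \right)}\right) = - 46 \left(0 + 5 \left(-1\right)\right) = - 46 \left(0 - 5\right) = \left(-46\right) \left(-5\right) = 230$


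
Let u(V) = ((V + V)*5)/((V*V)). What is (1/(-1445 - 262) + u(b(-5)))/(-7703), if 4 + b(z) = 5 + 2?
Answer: -5689/13149021 ≈ -0.00043266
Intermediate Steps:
b(z) = 3 (b(z) = -4 + (5 + 2) = -4 + 7 = 3)
u(V) = 10/V (u(V) = ((2*V)*5)/(V²) = (10*V)/V² = 10/V)
(1/(-1445 - 262) + u(b(-5)))/(-7703) = (1/(-1445 - 262) + 10/3)/(-7703) = (1/(-1707) + 10*(⅓))*(-1/7703) = (-1/1707 + 10/3)*(-1/7703) = (5689/1707)*(-1/7703) = -5689/13149021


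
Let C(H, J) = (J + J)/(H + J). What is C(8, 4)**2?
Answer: 4/9 ≈ 0.44444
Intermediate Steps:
C(H, J) = 2*J/(H + J) (C(H, J) = (2*J)/(H + J) = 2*J/(H + J))
C(8, 4)**2 = (2*4/(8 + 4))**2 = (2*4/12)**2 = (2*4*(1/12))**2 = (2/3)**2 = 4/9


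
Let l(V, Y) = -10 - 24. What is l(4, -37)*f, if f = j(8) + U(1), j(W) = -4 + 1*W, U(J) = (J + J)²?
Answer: -272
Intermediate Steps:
l(V, Y) = -34
U(J) = 4*J² (U(J) = (2*J)² = 4*J²)
j(W) = -4 + W
f = 8 (f = (-4 + 8) + 4*1² = 4 + 4*1 = 4 + 4 = 8)
l(4, -37)*f = -34*8 = -272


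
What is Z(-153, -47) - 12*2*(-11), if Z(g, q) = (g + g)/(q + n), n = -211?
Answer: 11403/43 ≈ 265.19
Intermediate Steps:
Z(g, q) = 2*g/(-211 + q) (Z(g, q) = (g + g)/(q - 211) = (2*g)/(-211 + q) = 2*g/(-211 + q))
Z(-153, -47) - 12*2*(-11) = 2*(-153)/(-211 - 47) - 12*2*(-11) = 2*(-153)/(-258) - 24*(-11) = 2*(-153)*(-1/258) - 1*(-264) = 51/43 + 264 = 11403/43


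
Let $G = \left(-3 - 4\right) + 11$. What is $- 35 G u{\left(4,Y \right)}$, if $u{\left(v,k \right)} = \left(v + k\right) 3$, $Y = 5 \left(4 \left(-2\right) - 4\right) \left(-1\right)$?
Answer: $-26880$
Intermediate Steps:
$Y = 60$ ($Y = 5 \left(-8 - 4\right) \left(-1\right) = 5 \left(-12\right) \left(-1\right) = \left(-60\right) \left(-1\right) = 60$)
$G = 4$ ($G = -7 + 11 = 4$)
$u{\left(v,k \right)} = 3 k + 3 v$ ($u{\left(v,k \right)} = \left(k + v\right) 3 = 3 k + 3 v$)
$- 35 G u{\left(4,Y \right)} = \left(-35\right) 4 \left(3 \cdot 60 + 3 \cdot 4\right) = - 140 \left(180 + 12\right) = \left(-140\right) 192 = -26880$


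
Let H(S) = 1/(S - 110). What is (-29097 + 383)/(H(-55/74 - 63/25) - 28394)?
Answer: 429760387/424971102 ≈ 1.0113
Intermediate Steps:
H(S) = 1/(-110 + S)
(-29097 + 383)/(H(-55/74 - 63/25) - 28394) = (-29097 + 383)/(1/(-110 + (-55/74 - 63/25)) - 28394) = -28714/(1/(-110 + (-55*1/74 - 63*1/25)) - 28394) = -28714/(1/(-110 + (-55/74 - 63/25)) - 28394) = -28714/(1/(-110 - 6037/1850) - 28394) = -28714/(1/(-209537/1850) - 28394) = -28714/(-1850/209537 - 28394) = -28714/(-5949595428/209537) = -28714*(-209537/5949595428) = 429760387/424971102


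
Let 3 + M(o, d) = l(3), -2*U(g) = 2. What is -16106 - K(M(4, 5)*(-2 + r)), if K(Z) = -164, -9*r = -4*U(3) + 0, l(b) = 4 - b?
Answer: -15942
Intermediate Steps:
U(g) = -1 (U(g) = -1/2*2 = -1)
M(o, d) = -2 (M(o, d) = -3 + (4 - 1*3) = -3 + (4 - 3) = -3 + 1 = -2)
r = -4/9 (r = -(-4*(-1) + 0)/9 = -(4 + 0)/9 = -1/9*4 = -4/9 ≈ -0.44444)
-16106 - K(M(4, 5)*(-2 + r)) = -16106 - 1*(-164) = -16106 + 164 = -15942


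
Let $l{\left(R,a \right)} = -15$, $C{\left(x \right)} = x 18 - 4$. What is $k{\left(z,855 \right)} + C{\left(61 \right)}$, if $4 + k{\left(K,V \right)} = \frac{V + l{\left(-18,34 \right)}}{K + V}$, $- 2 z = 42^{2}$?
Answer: $\frac{9530}{9} \approx 1058.9$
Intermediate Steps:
$C{\left(x \right)} = -4 + 18 x$ ($C{\left(x \right)} = 18 x - 4 = -4 + 18 x$)
$z = -882$ ($z = - \frac{42^{2}}{2} = \left(- \frac{1}{2}\right) 1764 = -882$)
$k{\left(K,V \right)} = -4 + \frac{-15 + V}{K + V}$ ($k{\left(K,V \right)} = -4 + \frac{V - 15}{K + V} = -4 + \frac{-15 + V}{K + V}$)
$k{\left(z,855 \right)} + C{\left(61 \right)} = \frac{-15 - -3528 - 2565}{-882 + 855} + \left(-4 + 18 \cdot 61\right) = \frac{-15 + 3528 - 2565}{-27} + \left(-4 + 1098\right) = \left(- \frac{1}{27}\right) 948 + 1094 = - \frac{316}{9} + 1094 = \frac{9530}{9}$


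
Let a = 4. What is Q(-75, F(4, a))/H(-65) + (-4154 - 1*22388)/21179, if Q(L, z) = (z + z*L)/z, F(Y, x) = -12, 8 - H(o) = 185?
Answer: -3130688/3748683 ≈ -0.83514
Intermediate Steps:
H(o) = -177 (H(o) = 8 - 1*185 = 8 - 185 = -177)
Q(L, z) = (z + L*z)/z
Q(-75, F(4, a))/H(-65) + (-4154 - 1*22388)/21179 = (1 - 75)/(-177) + (-4154 - 1*22388)/21179 = -74*(-1/177) + (-4154 - 22388)*(1/21179) = 74/177 - 26542*1/21179 = 74/177 - 26542/21179 = -3130688/3748683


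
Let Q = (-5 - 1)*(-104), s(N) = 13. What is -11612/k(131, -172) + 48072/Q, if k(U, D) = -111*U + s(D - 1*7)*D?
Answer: 33906243/436202 ≈ 77.731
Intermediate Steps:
Q = 624 (Q = -6*(-104) = 624)
k(U, D) = -111*U + 13*D
-11612/k(131, -172) + 48072/Q = -11612/(-111*131 + 13*(-172)) + 48072/624 = -11612/(-14541 - 2236) + 48072*(1/624) = -11612/(-16777) + 2003/26 = -11612*(-1/16777) + 2003/26 = 11612/16777 + 2003/26 = 33906243/436202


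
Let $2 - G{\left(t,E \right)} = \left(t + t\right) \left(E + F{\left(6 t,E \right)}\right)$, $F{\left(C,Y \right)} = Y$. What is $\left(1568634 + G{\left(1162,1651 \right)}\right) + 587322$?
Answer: $-5517890$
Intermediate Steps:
$G{\left(t,E \right)} = 2 - 4 E t$ ($G{\left(t,E \right)} = 2 - \left(t + t\right) \left(E + E\right) = 2 - 2 t 2 E = 2 - 4 E t$)
$\left(1568634 + G{\left(1162,1651 \right)}\right) + 587322 = \left(1568634 + \left(2 - 6604 \cdot 1162\right)\right) + 587322 = \left(1568634 + \left(2 - 7673848\right)\right) + 587322 = \left(1568634 - 7673846\right) + 587322 = -6105212 + 587322 = -5517890$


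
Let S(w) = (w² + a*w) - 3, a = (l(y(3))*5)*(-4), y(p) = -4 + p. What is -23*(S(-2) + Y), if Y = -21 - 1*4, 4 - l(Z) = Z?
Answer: -4048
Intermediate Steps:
l(Z) = 4 - Z
Y = -25 (Y = -21 - 4 = -25)
a = -100 (a = ((4 - (-4 + 3))*5)*(-4) = ((4 - 1*(-1))*5)*(-4) = ((4 + 1)*5)*(-4) = (5*5)*(-4) = 25*(-4) = -100)
S(w) = -3 + w² - 100*w (S(w) = (w² - 100*w) - 3 = -3 + w² - 100*w)
-23*(S(-2) + Y) = -23*((-3 + (-2)² - 100*(-2)) - 25) = -23*((-3 + 4 + 200) - 25) = -23*(201 - 25) = -23*176 = -4048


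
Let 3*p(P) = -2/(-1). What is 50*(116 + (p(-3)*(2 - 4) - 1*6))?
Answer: 16300/3 ≈ 5433.3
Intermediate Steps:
p(P) = ⅔ (p(P) = (-2/(-1))/3 = (-2*(-1))/3 = (⅓)*2 = ⅔)
50*(116 + (p(-3)*(2 - 4) - 1*6)) = 50*(116 + (2*(2 - 4)/3 - 1*6)) = 50*(116 + ((⅔)*(-2) - 6)) = 50*(116 + (-4/3 - 6)) = 50*(116 - 22/3) = 50*(326/3) = 16300/3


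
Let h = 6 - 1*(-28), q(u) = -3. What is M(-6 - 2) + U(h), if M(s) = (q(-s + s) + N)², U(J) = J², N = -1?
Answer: 1172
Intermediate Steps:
h = 34 (h = 6 + 28 = 34)
M(s) = 16 (M(s) = (-3 - 1)² = (-4)² = 16)
M(-6 - 2) + U(h) = 16 + 34² = 16 + 1156 = 1172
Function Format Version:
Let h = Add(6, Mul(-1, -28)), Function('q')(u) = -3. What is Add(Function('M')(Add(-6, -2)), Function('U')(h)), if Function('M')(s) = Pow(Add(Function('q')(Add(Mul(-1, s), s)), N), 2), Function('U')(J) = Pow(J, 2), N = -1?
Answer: 1172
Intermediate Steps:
h = 34 (h = Add(6, 28) = 34)
Function('M')(s) = 16 (Function('M')(s) = Pow(Add(-3, -1), 2) = Pow(-4, 2) = 16)
Add(Function('M')(Add(-6, -2)), Function('U')(h)) = Add(16, Pow(34, 2)) = Add(16, 1156) = 1172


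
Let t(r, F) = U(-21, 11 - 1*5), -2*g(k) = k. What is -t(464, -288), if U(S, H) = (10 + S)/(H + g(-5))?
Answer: 22/17 ≈ 1.2941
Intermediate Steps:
g(k) = -k/2
U(S, H) = (10 + S)/(5/2 + H) (U(S, H) = (10 + S)/(H - 1/2*(-5)) = (10 + S)/(H + 5/2) = (10 + S)/(5/2 + H))
t(r, F) = -22/17 (t(r, F) = 2*(10 - 21)/(5 + 2*(11 - 1*5)) = 2*(-11)/(5 + 2*(11 - 5)) = 2*(-11)/(5 + 2*6) = 2*(-11)/(5 + 12) = 2*(-11)/17 = 2*(1/17)*(-11) = -22/17)
-t(464, -288) = -1*(-22/17) = 22/17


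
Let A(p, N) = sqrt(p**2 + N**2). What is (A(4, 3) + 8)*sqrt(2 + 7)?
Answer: 39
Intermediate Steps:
A(p, N) = sqrt(N**2 + p**2)
(A(4, 3) + 8)*sqrt(2 + 7) = (sqrt(3**2 + 4**2) + 8)*sqrt(2 + 7) = (sqrt(9 + 16) + 8)*sqrt(9) = (sqrt(25) + 8)*3 = (5 + 8)*3 = 13*3 = 39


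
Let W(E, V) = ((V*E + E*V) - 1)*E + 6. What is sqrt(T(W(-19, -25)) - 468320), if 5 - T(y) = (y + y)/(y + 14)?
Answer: I*sqrt(3100412626585)/2573 ≈ 684.34*I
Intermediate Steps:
W(E, V) = 6 + E*(-1 + 2*E*V) (W(E, V) = ((E*V + E*V) - 1)*E + 6 = (2*E*V - 1)*E + 6 = (-1 + 2*E*V)*E + 6 = E*(-1 + 2*E*V) + 6 = 6 + E*(-1 + 2*E*V))
T(y) = 5 - 2*y/(14 + y) (T(y) = 5 - (y + y)/(y + 14) = 5 - 2*y/(14 + y))
sqrt(T(W(-19, -25)) - 468320) = sqrt((70 + 3*(6 - 1*(-19) + 2*(-25)*(-19)**2))/(14 + (6 - 1*(-19) + 2*(-25)*(-19)**2)) - 468320) = sqrt((70 + 3*(6 + 19 + 2*(-25)*361))/(14 + (6 + 19 + 2*(-25)*361)) - 468320) = sqrt((70 + 3*(6 + 19 - 18050))/(14 + (6 + 19 - 18050)) - 468320) = sqrt((70 + 3*(-18025))/(14 - 18025) - 468320) = sqrt((70 - 54075)/(-18011) - 468320) = sqrt(-1/18011*(-54005) - 468320) = sqrt(7715/2573 - 468320) = sqrt(-1204979645/2573) = I*sqrt(3100412626585)/2573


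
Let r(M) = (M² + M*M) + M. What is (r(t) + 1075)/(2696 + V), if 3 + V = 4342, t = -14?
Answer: 1453/7035 ≈ 0.20654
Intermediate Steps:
V = 4339 (V = -3 + 4342 = 4339)
r(M) = M + 2*M² (r(M) = (M² + M²) + M = 2*M² + M = M + 2*M²)
(r(t) + 1075)/(2696 + V) = (-14*(1 + 2*(-14)) + 1075)/(2696 + 4339) = (-14*(1 - 28) + 1075)/7035 = (-14*(-27) + 1075)*(1/7035) = (378 + 1075)*(1/7035) = 1453*(1/7035) = 1453/7035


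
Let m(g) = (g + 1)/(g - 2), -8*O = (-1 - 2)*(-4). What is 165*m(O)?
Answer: 165/7 ≈ 23.571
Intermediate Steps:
O = -3/2 (O = -(-1 - 2)*(-4)/8 = -(-3)*(-4)/8 = -⅛*12 = -3/2 ≈ -1.5000)
m(g) = (1 + g)/(-2 + g)
165*m(O) = 165*((1 - 3/2)/(-2 - 3/2)) = 165*(-½/(-7/2)) = 165*(-2/7*(-½)) = 165*(⅐) = 165/7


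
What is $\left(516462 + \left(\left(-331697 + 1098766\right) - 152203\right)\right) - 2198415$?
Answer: $-1067087$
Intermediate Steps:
$\left(516462 + \left(\left(-331697 + 1098766\right) - 152203\right)\right) - 2198415 = \left(516462 + \left(767069 - 152203\right)\right) - 2198415 = \left(516462 + 614866\right) - 2198415 = 1131328 - 2198415 = -1067087$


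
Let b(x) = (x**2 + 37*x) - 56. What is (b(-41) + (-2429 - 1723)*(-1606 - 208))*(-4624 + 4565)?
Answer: -444378324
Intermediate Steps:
b(x) = -56 + x**2 + 37*x
(b(-41) + (-2429 - 1723)*(-1606 - 208))*(-4624 + 4565) = ((-56 + (-41)**2 + 37*(-41)) + (-2429 - 1723)*(-1606 - 208))*(-4624 + 4565) = ((-56 + 1681 - 1517) - 4152*(-1814))*(-59) = (108 + 7531728)*(-59) = 7531836*(-59) = -444378324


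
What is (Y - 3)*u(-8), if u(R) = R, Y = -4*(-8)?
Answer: -232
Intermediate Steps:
Y = 32
(Y - 3)*u(-8) = (32 - 3)*(-8) = 29*(-8) = -232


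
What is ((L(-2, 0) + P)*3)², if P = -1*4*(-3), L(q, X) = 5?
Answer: 2601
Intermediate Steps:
P = 12 (P = -4*(-3) = 12)
((L(-2, 0) + P)*3)² = ((5 + 12)*3)² = (17*3)² = 51² = 2601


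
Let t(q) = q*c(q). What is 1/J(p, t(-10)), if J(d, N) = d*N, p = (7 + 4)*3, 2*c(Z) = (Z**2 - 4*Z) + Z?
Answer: -1/21450 ≈ -4.6620e-5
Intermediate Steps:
c(Z) = Z**2/2 - 3*Z/2 (c(Z) = ((Z**2 - 4*Z) + Z)/2 = (Z**2 - 3*Z)/2 = Z**2/2 - 3*Z/2)
t(q) = q**2*(-3 + q)/2 (t(q) = q*(q*(-3 + q)/2) = q**2*(-3 + q)/2)
p = 33 (p = 11*3 = 33)
J(d, N) = N*d
1/J(p, t(-10)) = 1/(((1/2)*(-10)**2*(-3 - 10))*33) = 1/(((1/2)*100*(-13))*33) = 1/(-650*33) = 1/(-21450) = -1/21450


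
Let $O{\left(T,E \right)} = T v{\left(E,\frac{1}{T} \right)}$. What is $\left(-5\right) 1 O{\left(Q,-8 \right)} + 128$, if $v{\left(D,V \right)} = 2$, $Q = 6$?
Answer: $68$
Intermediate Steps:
$O{\left(T,E \right)} = 2 T$ ($O{\left(T,E \right)} = T 2 = 2 T$)
$\left(-5\right) 1 O{\left(Q,-8 \right)} + 128 = \left(-5\right) 1 \cdot 2 \cdot 6 + 128 = \left(-5\right) 12 + 128 = -60 + 128 = 68$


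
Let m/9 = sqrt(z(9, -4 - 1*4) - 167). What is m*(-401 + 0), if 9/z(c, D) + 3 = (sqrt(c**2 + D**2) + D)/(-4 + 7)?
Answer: -3609*I*sqrt(2866 - 167*sqrt(145))/sqrt(17 - sqrt(145)) ≈ -47393.0*I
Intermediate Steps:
z(c, D) = 9/(-3 + D/3 + sqrt(D**2 + c**2)/3) (z(c, D) = 9/(-3 + (sqrt(c**2 + D**2) + D)/(-4 + 7)) = 9/(-3 + (sqrt(D**2 + c**2) + D)/3) = 9/(-3 + (D + sqrt(D**2 + c**2))*(1/3)) = 9/(-3 + (D/3 + sqrt(D**2 + c**2)/3)) = 9/(-3 + D/3 + sqrt(D**2 + c**2)/3))
m = 9*sqrt(-167 + 27/(-17 + sqrt(145))) (m = 9*sqrt(27/(-9 + (-4 - 1*4) + sqrt((-4 - 1*4)**2 + 9**2)) - 167) = 9*sqrt(27/(-9 + (-4 - 4) + sqrt((-4 - 4)**2 + 81)) - 167) = 9*sqrt(27/(-9 - 8 + sqrt((-8)**2 + 81)) - 167) = 9*sqrt(27/(-9 - 8 + sqrt(64 + 81)) - 167) = 9*sqrt(27/(-9 - 8 + sqrt(145)) - 167) = 9*sqrt(27/(-17 + sqrt(145)) - 167) = 9*sqrt(-167 + 27/(-17 + sqrt(145))) ≈ 118.19*I)
m*(-401 + 0) = (9*sqrt(-2866 + 167*sqrt(145))/sqrt(17 - sqrt(145)))*(-401 + 0) = (9*sqrt(-2866 + 167*sqrt(145))/sqrt(17 - sqrt(145)))*(-401) = -3609*sqrt(-2866 + 167*sqrt(145))/sqrt(17 - sqrt(145))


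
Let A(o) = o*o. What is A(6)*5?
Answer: 180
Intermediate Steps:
A(o) = o**2
A(6)*5 = 6**2*5 = 36*5 = 180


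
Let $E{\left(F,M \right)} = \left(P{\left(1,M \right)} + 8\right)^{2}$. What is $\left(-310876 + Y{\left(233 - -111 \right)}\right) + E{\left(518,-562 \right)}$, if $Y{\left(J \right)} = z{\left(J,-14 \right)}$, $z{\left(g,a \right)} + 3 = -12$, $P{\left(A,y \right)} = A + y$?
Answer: $-5082$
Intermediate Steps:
$z{\left(g,a \right)} = -15$ ($z{\left(g,a \right)} = -3 - 12 = -15$)
$Y{\left(J \right)} = -15$
$E{\left(F,M \right)} = \left(9 + M\right)^{2}$ ($E{\left(F,M \right)} = \left(\left(1 + M\right) + 8\right)^{2} = \left(9 + M\right)^{2}$)
$\left(-310876 + Y{\left(233 - -111 \right)}\right) + E{\left(518,-562 \right)} = \left(-310876 - 15\right) + \left(9 - 562\right)^{2} = -310891 + \left(-553\right)^{2} = -310891 + 305809 = -5082$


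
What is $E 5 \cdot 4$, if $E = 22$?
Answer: $440$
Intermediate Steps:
$E 5 \cdot 4 = 22 \cdot 5 \cdot 4 = 110 \cdot 4 = 440$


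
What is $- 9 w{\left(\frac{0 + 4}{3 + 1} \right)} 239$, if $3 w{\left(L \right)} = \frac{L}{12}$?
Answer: $- \frac{239}{4} \approx -59.75$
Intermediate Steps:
$w{\left(L \right)} = \frac{L}{36}$ ($w{\left(L \right)} = \frac{L \frac{1}{12}}{3} = \frac{\frac{1}{12} L}{3} = \frac{L}{36}$)
$- 9 w{\left(\frac{0 + 4}{3 + 1} \right)} 239 = - 9 \frac{\left(0 + 4\right) \frac{1}{3 + 1}}{36} \cdot 239 = - 9 \frac{4 \cdot \frac{1}{4}}{36} \cdot 239 = - 9 \cdot \frac{1}{36} \cdot 1 \cdot 239 = \left(-9\right) \frac{1}{36} \cdot 239 = \left(- \frac{1}{4}\right) 239 = - \frac{239}{4}$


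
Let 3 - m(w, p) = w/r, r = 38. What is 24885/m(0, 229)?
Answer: 8295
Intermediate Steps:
m(w, p) = 3 - w/38
24885/m(0, 229) = 24885/(3 - 1/38*0) = 24885/(3 + 0) = 24885/3 = 24885*(1/3) = 8295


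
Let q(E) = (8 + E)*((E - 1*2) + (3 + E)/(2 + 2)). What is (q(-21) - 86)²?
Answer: 294849/4 ≈ 73712.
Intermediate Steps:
q(E) = (8 + E)*(-5/4 + 5*E/4) (q(E) = (8 + E)*((E - 2) + (3 + E)/4) = (8 + E)*((-2 + E) + (3 + E)*(¼)) = (8 + E)*((-2 + E) + (¾ + E/4)) = (8 + E)*(-5/4 + 5*E/4))
(q(-21) - 86)² = ((-10 + (5/4)*(-21)² + (35/4)*(-21)) - 86)² = ((-10 + (5/4)*441 - 735/4) - 86)² = ((-10 + 2205/4 - 735/4) - 86)² = (715/2 - 86)² = (543/2)² = 294849/4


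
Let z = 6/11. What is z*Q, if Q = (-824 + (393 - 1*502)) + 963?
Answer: 180/11 ≈ 16.364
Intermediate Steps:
z = 6/11 (z = 6*(1/11) = 6/11 ≈ 0.54545)
Q = 30 (Q = (-824 + (393 - 502)) + 963 = (-824 - 109) + 963 = -933 + 963 = 30)
z*Q = (6/11)*30 = 180/11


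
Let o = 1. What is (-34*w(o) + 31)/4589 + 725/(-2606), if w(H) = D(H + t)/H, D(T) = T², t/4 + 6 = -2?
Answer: -6799591/919918 ≈ -7.3915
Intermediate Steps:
t = -32 (t = -24 + 4*(-2) = -24 - 8 = -32)
w(H) = (-32 + H)²/H (w(H) = (H - 32)²/H = (-32 + H)²/H)
(-34*w(o) + 31)/4589 + 725/(-2606) = (-34*(-32 + 1)²/1 + 31)/4589 + 725/(-2606) = (-34*(-31)² + 31)*(1/4589) + 725*(-1/2606) = (-34*961 + 31)*(1/4589) - 725/2606 = (-32674 + 31)*(1/4589) - 725/2606 = -32643*1/4589 - 725/2606 = -2511/353 - 725/2606 = -6799591/919918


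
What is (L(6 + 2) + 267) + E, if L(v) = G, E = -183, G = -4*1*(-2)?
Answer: 92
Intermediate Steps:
G = 8 (G = -4*(-2) = 8)
L(v) = 8
(L(6 + 2) + 267) + E = (8 + 267) - 183 = 275 - 183 = 92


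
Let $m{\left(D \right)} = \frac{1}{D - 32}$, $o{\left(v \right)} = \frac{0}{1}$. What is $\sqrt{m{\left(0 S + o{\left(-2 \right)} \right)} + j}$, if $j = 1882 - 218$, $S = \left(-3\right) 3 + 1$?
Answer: $\frac{\sqrt{106494}}{8} \approx 40.792$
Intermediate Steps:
$o{\left(v \right)} = 0$ ($o{\left(v \right)} = 0 \cdot 1 = 0$)
$S = -8$ ($S = -9 + 1 = -8$)
$m{\left(D \right)} = \frac{1}{-32 + D}$
$j = 1664$ ($j = 1882 - 218 = 1664$)
$\sqrt{m{\left(0 S + o{\left(-2 \right)} \right)} + j} = \sqrt{\frac{1}{-32 + \left(0 \left(-8\right) + 0\right)} + 1664} = \sqrt{\frac{1}{-32 + \left(0 + 0\right)} + 1664} = \sqrt{\frac{1}{-32 + 0} + 1664} = \sqrt{\frac{1}{-32} + 1664} = \sqrt{- \frac{1}{32} + 1664} = \sqrt{\frac{53247}{32}} = \frac{\sqrt{106494}}{8}$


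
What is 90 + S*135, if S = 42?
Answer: 5760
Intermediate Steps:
90 + S*135 = 90 + 42*135 = 90 + 5670 = 5760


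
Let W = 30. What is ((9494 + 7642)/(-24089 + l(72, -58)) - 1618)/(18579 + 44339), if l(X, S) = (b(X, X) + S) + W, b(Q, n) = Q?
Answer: -926713/36020555 ≈ -0.025727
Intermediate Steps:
l(X, S) = 30 + S + X (l(X, S) = (X + S) + 30 = (S + X) + 30 = 30 + S + X)
((9494 + 7642)/(-24089 + l(72, -58)) - 1618)/(18579 + 44339) = ((9494 + 7642)/(-24089 + (30 - 58 + 72)) - 1618)/(18579 + 44339) = (17136/(-24089 + 44) - 1618)/62918 = (17136/(-24045) - 1618)*(1/62918) = (17136*(-1/24045) - 1618)*(1/62918) = (-816/1145 - 1618)*(1/62918) = -1853426/1145*1/62918 = -926713/36020555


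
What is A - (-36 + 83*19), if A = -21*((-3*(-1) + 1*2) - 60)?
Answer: -386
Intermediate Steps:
A = 1155 (A = -21*((3 + 2) - 60) = -21*(5 - 60) = -21*(-55) = 1155)
A - (-36 + 83*19) = 1155 - (-36 + 83*19) = 1155 - (-36 + 1577) = 1155 - 1*1541 = 1155 - 1541 = -386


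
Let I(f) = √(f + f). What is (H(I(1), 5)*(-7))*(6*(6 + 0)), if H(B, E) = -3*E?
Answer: 3780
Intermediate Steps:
I(f) = √2*√f (I(f) = √(2*f) = √2*√f)
(H(I(1), 5)*(-7))*(6*(6 + 0)) = (-3*5*(-7))*(6*(6 + 0)) = (-15*(-7))*(6*6) = 105*36 = 3780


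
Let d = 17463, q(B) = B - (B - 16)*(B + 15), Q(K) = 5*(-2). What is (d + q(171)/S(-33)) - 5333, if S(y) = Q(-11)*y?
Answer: 1324747/110 ≈ 12043.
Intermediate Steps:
Q(K) = -10
S(y) = -10*y
q(B) = B - (-16 + B)*(15 + B)
(d + q(171)/S(-33)) - 5333 = (17463 + (240 - 1*171**2 + 2*171)/((-10*(-33)))) - 5333 = (17463 + (240 - 1*29241 + 342)/330) - 5333 = (17463 + (240 - 29241 + 342)*(1/330)) - 5333 = (17463 - 28659*1/330) - 5333 = (17463 - 9553/110) - 5333 = 1911377/110 - 5333 = 1324747/110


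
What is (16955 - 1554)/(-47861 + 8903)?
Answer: -15401/38958 ≈ -0.39532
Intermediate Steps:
(16955 - 1554)/(-47861 + 8903) = 15401/(-38958) = 15401*(-1/38958) = -15401/38958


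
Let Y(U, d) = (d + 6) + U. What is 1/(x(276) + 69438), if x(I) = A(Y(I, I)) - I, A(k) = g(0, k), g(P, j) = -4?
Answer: 1/69158 ≈ 1.4460e-5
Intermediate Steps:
Y(U, d) = 6 + U + d (Y(U, d) = (6 + d) + U = 6 + U + d)
A(k) = -4
x(I) = -4 - I
1/(x(276) + 69438) = 1/((-4 - 1*276) + 69438) = 1/((-4 - 276) + 69438) = 1/(-280 + 69438) = 1/69158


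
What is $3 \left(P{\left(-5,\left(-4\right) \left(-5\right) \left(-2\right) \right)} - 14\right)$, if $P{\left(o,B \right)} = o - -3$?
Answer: $-48$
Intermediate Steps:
$P{\left(o,B \right)} = 3 + o$ ($P{\left(o,B \right)} = o + 3 = 3 + o$)
$3 \left(P{\left(-5,\left(-4\right) \left(-5\right) \left(-2\right) \right)} - 14\right) = 3 \left(\left(3 - 5\right) - 14\right) = 3 \left(-2 - 14\right) = 3 \left(-16\right) = -48$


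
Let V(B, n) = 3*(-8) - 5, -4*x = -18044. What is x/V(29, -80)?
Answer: -4511/29 ≈ -155.55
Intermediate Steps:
x = 4511 (x = -¼*(-18044) = 4511)
V(B, n) = -29 (V(B, n) = -24 - 5 = -29)
x/V(29, -80) = 4511/(-29) = 4511*(-1/29) = -4511/29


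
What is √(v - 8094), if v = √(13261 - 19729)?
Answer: √(-8094 + 14*I*√33) ≈ 0.447 + 89.968*I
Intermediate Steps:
v = 14*I*√33 (v = √(-6468) = 14*I*√33 ≈ 80.424*I)
√(v - 8094) = √(14*I*√33 - 8094) = √(-8094 + 14*I*√33)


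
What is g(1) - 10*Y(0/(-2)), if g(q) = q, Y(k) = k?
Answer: 1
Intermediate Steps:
g(1) - 10*Y(0/(-2)) = 1 - 0/(-2) = 1 - 0*(-1)/2 = 1 - 10*0 = 1 + 0 = 1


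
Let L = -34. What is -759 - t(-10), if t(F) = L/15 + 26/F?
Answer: -11312/15 ≈ -754.13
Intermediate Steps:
t(F) = -34/15 + 26/F
-759 - t(-10) = -759 - (-34/15 + 26/(-10)) = -759 - (-34/15 + 26*(-⅒)) = -759 - (-34/15 - 13/5) = -759 - 1*(-73/15) = -759 + 73/15 = -11312/15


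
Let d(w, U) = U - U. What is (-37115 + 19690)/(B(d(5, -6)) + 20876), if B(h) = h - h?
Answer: -1025/1228 ≈ -0.83469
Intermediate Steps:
d(w, U) = 0
B(h) = 0
(-37115 + 19690)/(B(d(5, -6)) + 20876) = (-37115 + 19690)/(0 + 20876) = -17425/20876 = -17425*1/20876 = -1025/1228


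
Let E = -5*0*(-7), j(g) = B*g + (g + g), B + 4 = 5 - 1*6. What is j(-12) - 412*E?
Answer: 36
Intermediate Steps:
B = -5 (B = -4 + (5 - 1*6) = -4 + (5 - 6) = -4 - 1 = -5)
j(g) = -3*g (j(g) = -5*g + (g + g) = -5*g + 2*g = -3*g)
E = 0 (E = -0*(-7) = -1*0 = 0)
j(-12) - 412*E = -3*(-12) - 412*0 = 36 + 0 = 36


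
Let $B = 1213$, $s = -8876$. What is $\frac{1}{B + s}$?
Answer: $- \frac{1}{7663} \approx -0.0001305$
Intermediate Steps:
$\frac{1}{B + s} = \frac{1}{1213 - 8876} = \frac{1}{-7663} = - \frac{1}{7663}$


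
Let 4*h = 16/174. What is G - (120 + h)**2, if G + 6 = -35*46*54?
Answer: -767129638/7569 ≈ -1.0135e+5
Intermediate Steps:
h = 2/87 (h = (16/174)/4 = (16*(1/174))/4 = (1/4)*(8/87) = 2/87 ≈ 0.022988)
G = -86946 (G = -6 - 35*46*54 = -6 - 1610*54 = -6 - 86940 = -86946)
G - (120 + h)**2 = -86946 - (120 + 2/87)**2 = -86946 - (10442/87)**2 = -86946 - 1*109035364/7569 = -86946 - 109035364/7569 = -767129638/7569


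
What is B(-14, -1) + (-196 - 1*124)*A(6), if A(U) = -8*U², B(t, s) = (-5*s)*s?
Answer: 92155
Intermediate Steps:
B(t, s) = -5*s²
B(-14, -1) + (-196 - 1*124)*A(6) = -5*(-1)² + (-196 - 1*124)*(-8*6²) = -5*1 + (-196 - 124)*(-8*36) = -5 - 320*(-288) = -5 + 92160 = 92155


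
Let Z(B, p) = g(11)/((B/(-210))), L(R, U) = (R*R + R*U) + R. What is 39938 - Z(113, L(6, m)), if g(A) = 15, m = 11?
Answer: 4516144/113 ≈ 39966.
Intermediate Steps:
L(R, U) = R + R**2 + R*U (L(R, U) = (R**2 + R*U) + R = R + R**2 + R*U)
Z(B, p) = -3150/B (Z(B, p) = 15/((B/(-210))) = 15/((B*(-1/210))) = 15/((-B/210)) = 15*(-210/B) = -3150/B)
39938 - Z(113, L(6, m)) = 39938 - (-3150)/113 = 39938 - 1*(-3150/113) = 39938 + 3150/113 = 4516144/113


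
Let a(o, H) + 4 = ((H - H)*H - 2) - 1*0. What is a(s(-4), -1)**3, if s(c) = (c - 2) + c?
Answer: -216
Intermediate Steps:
s(c) = -2 + 2*c (s(c) = (-2 + c) + c = -2 + 2*c)
a(o, H) = -6 (a(o, H) = -4 + (((H - H)*H - 2) - 1*0) = -4 + ((0*H - 2) + 0) = -4 + ((0 - 2) + 0) = -4 + (-2 + 0) = -4 - 2 = -6)
a(s(-4), -1)**3 = (-6)**3 = -216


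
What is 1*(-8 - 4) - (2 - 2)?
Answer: -12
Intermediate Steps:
1*(-8 - 4) - (2 - 2) = 1*(-12) - 1*0 = -12 + 0 = -12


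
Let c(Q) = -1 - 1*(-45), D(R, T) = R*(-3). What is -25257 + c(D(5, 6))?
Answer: -25213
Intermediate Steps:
D(R, T) = -3*R
c(Q) = 44 (c(Q) = -1 + 45 = 44)
-25257 + c(D(5, 6)) = -25257 + 44 = -25213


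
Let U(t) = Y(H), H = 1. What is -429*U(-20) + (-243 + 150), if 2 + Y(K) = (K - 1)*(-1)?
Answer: 765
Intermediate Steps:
Y(K) = -1 - K (Y(K) = -2 + (K - 1)*(-1) = -2 + (-1 + K)*(-1) = -2 + (1 - K) = -1 - K)
U(t) = -2 (U(t) = -1 - 1*1 = -1 - 1 = -2)
-429*U(-20) + (-243 + 150) = -429*(-2) + (-243 + 150) = 858 - 93 = 765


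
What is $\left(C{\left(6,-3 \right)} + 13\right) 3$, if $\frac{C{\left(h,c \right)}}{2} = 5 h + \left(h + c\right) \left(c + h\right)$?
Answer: $273$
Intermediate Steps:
$C{\left(h,c \right)} = 2 \left(c + h\right)^{2} + 10 h$ ($C{\left(h,c \right)} = 2 \left(5 h + \left(h + c\right) \left(c + h\right)\right) = 2 \left(5 h + \left(c + h\right) \left(c + h\right)\right) = 2 \left(5 h + \left(c + h\right)^{2}\right) = 2 \left(\left(c + h\right)^{2} + 5 h\right) = 2 \left(c + h\right)^{2} + 10 h$)
$\left(C{\left(6,-3 \right)} + 13\right) 3 = \left(\left(2 \left(-3 + 6\right)^{2} + 10 \cdot 6\right) + 13\right) 3 = \left(\left(2 \cdot 3^{2} + 60\right) + 13\right) 3 = \left(\left(2 \cdot 9 + 60\right) + 13\right) 3 = \left(\left(18 + 60\right) + 13\right) 3 = \left(78 + 13\right) 3 = 91 \cdot 3 = 273$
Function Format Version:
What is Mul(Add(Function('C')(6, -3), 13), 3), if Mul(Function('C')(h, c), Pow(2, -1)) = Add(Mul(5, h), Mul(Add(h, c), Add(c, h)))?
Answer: 273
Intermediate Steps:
Function('C')(h, c) = Add(Mul(2, Pow(Add(c, h), 2)), Mul(10, h)) (Function('C')(h, c) = Mul(2, Add(Mul(5, h), Mul(Add(h, c), Add(c, h)))) = Mul(2, Add(Mul(5, h), Mul(Add(c, h), Add(c, h)))) = Mul(2, Add(Mul(5, h), Pow(Add(c, h), 2))) = Mul(2, Add(Pow(Add(c, h), 2), Mul(5, h))) = Add(Mul(2, Pow(Add(c, h), 2)), Mul(10, h)))
Mul(Add(Function('C')(6, -3), 13), 3) = Mul(Add(Add(Mul(2, Pow(Add(-3, 6), 2)), Mul(10, 6)), 13), 3) = Mul(Add(Add(Mul(2, Pow(3, 2)), 60), 13), 3) = Mul(Add(Add(Mul(2, 9), 60), 13), 3) = Mul(Add(Add(18, 60), 13), 3) = Mul(Add(78, 13), 3) = Mul(91, 3) = 273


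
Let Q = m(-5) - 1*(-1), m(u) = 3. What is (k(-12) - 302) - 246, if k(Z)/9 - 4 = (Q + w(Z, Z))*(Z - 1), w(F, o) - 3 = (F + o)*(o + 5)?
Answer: -20987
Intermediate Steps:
w(F, o) = 3 + (5 + o)*(F + o) (w(F, o) = 3 + (F + o)*(o + 5) = 3 + (F + o)*(5 + o) = 3 + (5 + o)*(F + o))
Q = 4 (Q = 3 - 1*(-1) = 3 + 1 = 4)
k(Z) = 36 + 9*(-1 + Z)*(7 + 2*Z² + 10*Z) (k(Z) = 36 + 9*((4 + (3 + Z² + 5*Z + 5*Z + Z*Z))*(Z - 1)) = 36 + 9*((4 + (3 + Z² + 5*Z + 5*Z + Z²))*(-1 + Z)) = 36 + 9*((4 + (3 + 2*Z² + 10*Z))*(-1 + Z)) = 36 + 9*((7 + 2*Z² + 10*Z)*(-1 + Z)) = 36 + 9*((-1 + Z)*(7 + 2*Z² + 10*Z)) = 36 + 9*(-1 + Z)*(7 + 2*Z² + 10*Z))
(k(-12) - 302) - 246 = ((-27 - 27*(-12) + 18*(-12)³ + 72*(-12)²) - 302) - 246 = ((-27 + 324 + 18*(-1728) + 72*144) - 302) - 246 = ((-27 + 324 - 31104 + 10368) - 302) - 246 = (-20439 - 302) - 246 = -20741 - 246 = -20987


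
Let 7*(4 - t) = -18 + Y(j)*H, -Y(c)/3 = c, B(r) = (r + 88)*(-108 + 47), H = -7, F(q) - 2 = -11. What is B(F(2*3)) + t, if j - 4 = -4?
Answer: -33687/7 ≈ -4812.4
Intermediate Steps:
F(q) = -9 (F(q) = 2 - 11 = -9)
j = 0 (j = 4 - 4 = 0)
B(r) = -5368 - 61*r (B(r) = (88 + r)*(-61) = -5368 - 61*r)
Y(c) = -3*c
t = 46/7 (t = 4 - (-18 - 3*0*(-7))/7 = 4 - (-18 + 0*(-7))/7 = 4 - (-18 + 0)/7 = 4 - 1/7*(-18) = 4 + 18/7 = 46/7 ≈ 6.5714)
B(F(2*3)) + t = (-5368 - 61*(-9)) + 46/7 = (-5368 + 549) + 46/7 = -4819 + 46/7 = -33687/7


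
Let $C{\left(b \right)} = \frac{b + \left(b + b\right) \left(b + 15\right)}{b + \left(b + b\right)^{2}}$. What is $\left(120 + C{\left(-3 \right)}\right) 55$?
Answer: $6475$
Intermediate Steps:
$C{\left(b \right)} = \frac{b + 2 b \left(15 + b\right)}{b + 4 b^{2}}$ ($C{\left(b \right)} = \frac{b + 2 b \left(15 + b\right)}{b + \left(2 b\right)^{2}} = \frac{b + 2 b \left(15 + b\right)}{b + 4 b^{2}}$)
$\left(120 + C{\left(-3 \right)}\right) 55 = \left(120 + \frac{31 + 2 \left(-3\right)}{1 + 4 \left(-3\right)}\right) 55 = \left(120 + \frac{31 - 6}{1 - 12}\right) 55 = \left(120 + \frac{1}{-11} \cdot 25\right) 55 = \left(120 - \frac{25}{11}\right) 55 = \frac{1295}{11} \cdot 55 = 6475$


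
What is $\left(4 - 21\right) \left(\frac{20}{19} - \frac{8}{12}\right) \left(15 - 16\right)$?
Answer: $\frac{374}{57} \approx 6.5614$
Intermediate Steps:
$\left(4 - 21\right) \left(\frac{20}{19} - \frac{8}{12}\right) \left(15 - 16\right) = \left(4 - 21\right) \left(20 \cdot \frac{1}{19} - \frac{2}{3}\right) \left(15 - 16\right) = - 17 \left(\frac{20}{19} - \frac{2}{3}\right) \left(-1\right) = \left(-17\right) \frac{22}{57} \left(-1\right) = \left(- \frac{374}{57}\right) \left(-1\right) = \frac{374}{57}$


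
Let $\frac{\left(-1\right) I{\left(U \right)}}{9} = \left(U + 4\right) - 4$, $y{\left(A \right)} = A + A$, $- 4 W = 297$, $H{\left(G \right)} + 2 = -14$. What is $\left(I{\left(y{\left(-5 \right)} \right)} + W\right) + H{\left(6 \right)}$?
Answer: $- \frac{1}{4} \approx -0.25$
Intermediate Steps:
$H{\left(G \right)} = -16$ ($H{\left(G \right)} = -2 - 14 = -16$)
$W = - \frac{297}{4}$ ($W = \left(- \frac{1}{4}\right) 297 = - \frac{297}{4} \approx -74.25$)
$y{\left(A \right)} = 2 A$
$I{\left(U \right)} = - 9 U$ ($I{\left(U \right)} = - 9 \left(\left(U + 4\right) - 4\right) = - 9 \left(\left(4 + U\right) - 4\right) = - 9 U$)
$\left(I{\left(y{\left(-5 \right)} \right)} + W\right) + H{\left(6 \right)} = \left(- 9 \cdot 2 \left(-5\right) - \frac{297}{4}\right) - 16 = \left(\left(-9\right) \left(-10\right) - \frac{297}{4}\right) - 16 = \left(90 - \frac{297}{4}\right) - 16 = \frac{63}{4} - 16 = - \frac{1}{4}$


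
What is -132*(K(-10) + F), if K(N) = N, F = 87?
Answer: -10164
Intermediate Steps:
-132*(K(-10) + F) = -132*(-10 + 87) = -132*77 = -10164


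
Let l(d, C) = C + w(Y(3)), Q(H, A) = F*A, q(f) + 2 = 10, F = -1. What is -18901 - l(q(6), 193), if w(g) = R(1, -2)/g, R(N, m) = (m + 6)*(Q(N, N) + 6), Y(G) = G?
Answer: -57302/3 ≈ -19101.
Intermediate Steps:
q(f) = 8 (q(f) = -2 + 10 = 8)
Q(H, A) = -A
R(N, m) = (6 + m)*(6 - N) (R(N, m) = (m + 6)*(-N + 6) = (6 + m)*(6 - N))
w(g) = 20/g (w(g) = (36 - 6*1 + 6*(-2) - 1*1*(-2))/g = (36 - 6 - 12 + 2)/g = 20/g)
l(d, C) = 20/3 + C (l(d, C) = C + 20/3 = 20/3 + C)
-18901 - l(q(6), 193) = -18901 - (20/3 + 193) = -18901 - 1*599/3 = -18901 - 599/3 = -57302/3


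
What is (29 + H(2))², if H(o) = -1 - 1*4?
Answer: 576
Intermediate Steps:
H(o) = -5 (H(o) = -1 - 4 = -5)
(29 + H(2))² = (29 - 5)² = 24² = 576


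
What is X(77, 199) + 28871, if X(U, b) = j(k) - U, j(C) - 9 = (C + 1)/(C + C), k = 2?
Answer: 115215/4 ≈ 28804.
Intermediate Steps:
j(C) = 9 + (1 + C)/(2*C) (j(C) = 9 + (C + 1)/(C + C) = 9 + (1 + C)/((2*C)) = 9 + (1 + C)*(1/(2*C)) = 9 + (1 + C)/(2*C))
X(U, b) = 39/4 - U (X(U, b) = (½)*(1 + 19*2)/2 - U = (½)*(½)*(1 + 38) - U = (½)*(½)*39 - U = 39/4 - U)
X(77, 199) + 28871 = (39/4 - 1*77) + 28871 = (39/4 - 77) + 28871 = -269/4 + 28871 = 115215/4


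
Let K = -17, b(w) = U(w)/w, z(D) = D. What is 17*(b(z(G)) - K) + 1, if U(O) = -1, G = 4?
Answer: 1143/4 ≈ 285.75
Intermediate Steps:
b(w) = -1/w
17*(b(z(G)) - K) + 1 = 17*(-1/4 - 1*(-17)) + 1 = 17*(-1*¼ + 17) + 1 = 17*(-¼ + 17) + 1 = 17*(67/4) + 1 = 1139/4 + 1 = 1143/4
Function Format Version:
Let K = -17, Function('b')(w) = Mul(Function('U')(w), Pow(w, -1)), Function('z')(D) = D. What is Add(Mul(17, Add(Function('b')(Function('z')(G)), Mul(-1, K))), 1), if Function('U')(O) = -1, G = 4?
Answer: Rational(1143, 4) ≈ 285.75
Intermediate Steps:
Function('b')(w) = Mul(-1, Pow(w, -1))
Add(Mul(17, Add(Function('b')(Function('z')(G)), Mul(-1, K))), 1) = Add(Mul(17, Add(Mul(-1, Pow(4, -1)), Mul(-1, -17))), 1) = Add(Mul(17, Add(Mul(-1, Rational(1, 4)), 17)), 1) = Add(Mul(17, Add(Rational(-1, 4), 17)), 1) = Add(Mul(17, Rational(67, 4)), 1) = Add(Rational(1139, 4), 1) = Rational(1143, 4)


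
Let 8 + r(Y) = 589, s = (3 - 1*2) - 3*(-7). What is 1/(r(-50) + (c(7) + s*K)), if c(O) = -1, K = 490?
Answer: 1/11360 ≈ 8.8028e-5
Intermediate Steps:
s = 22 (s = (3 - 2) + 21 = 1 + 21 = 22)
r(Y) = 581 (r(Y) = -8 + 589 = 581)
1/(r(-50) + (c(7) + s*K)) = 1/(581 + (-1 + 22*490)) = 1/(581 + (-1 + 10780)) = 1/(581 + 10779) = 1/11360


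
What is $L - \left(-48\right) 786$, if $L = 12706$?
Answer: $50434$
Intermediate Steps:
$L - \left(-48\right) 786 = 12706 - \left(-48\right) 786 = 12706 - -37728 = 12706 + 37728 = 50434$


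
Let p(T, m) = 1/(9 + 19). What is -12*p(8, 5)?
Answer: -3/7 ≈ -0.42857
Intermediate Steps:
p(T, m) = 1/28
-12*p(8, 5) = -12*1/28 = -3/7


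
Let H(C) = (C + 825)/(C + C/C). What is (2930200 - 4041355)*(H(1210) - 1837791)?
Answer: 2472945306370230/1211 ≈ 2.0421e+12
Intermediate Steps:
H(C) = (825 + C)/(1 + C) (H(C) = (825 + C)/(C + 1) = (825 + C)/(1 + C))
(2930200 - 4041355)*(H(1210) - 1837791) = (2930200 - 4041355)*((825 + 1210)/(1 + 1210) - 1837791) = -1111155*(2035/1211 - 1837791) = -1111155*(-2225562866/1211) = 2472945306370230/1211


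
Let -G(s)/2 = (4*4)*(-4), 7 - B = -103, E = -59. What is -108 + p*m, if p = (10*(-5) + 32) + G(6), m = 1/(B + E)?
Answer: -5398/51 ≈ -105.84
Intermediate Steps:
B = 110 (B = 7 - 1*(-103) = 7 + 103 = 110)
m = 1/51 (m = 1/(110 - 59) = 1/51 ≈ 0.019608)
G(s) = 128 (G(s) = -2*4*4*(-4) = -32*(-4) = -2*(-64) = 128)
p = 110 (p = (10*(-5) + 32) + 128 = (-50 + 32) + 128 = -18 + 128 = 110)
-108 + p*m = -108 + 110*(1/51) = -108 + 110/51 = -5398/51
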